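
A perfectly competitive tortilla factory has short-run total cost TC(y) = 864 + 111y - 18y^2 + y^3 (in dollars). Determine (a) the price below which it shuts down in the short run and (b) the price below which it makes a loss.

Shutdown price = min AVC. AVC = 111 - 18y + y^2, with vertex at y = 9 and minimum $30.
ATC = 864/y + 111 - 18y + y^2. Setting dATC/dy = −864/y^2 − 18 + 2y = 0 gives y = 12 (since 2·12^3 − 18·12^2 = 864).
min ATC = 864/12 + 111 − 18·12 + 12^2 = $111. That is the break-even price.
For $30 ≤ P < $111 the firm produces at a loss; below $30 it shuts down.

Shutdown price = $30; break-even price = $111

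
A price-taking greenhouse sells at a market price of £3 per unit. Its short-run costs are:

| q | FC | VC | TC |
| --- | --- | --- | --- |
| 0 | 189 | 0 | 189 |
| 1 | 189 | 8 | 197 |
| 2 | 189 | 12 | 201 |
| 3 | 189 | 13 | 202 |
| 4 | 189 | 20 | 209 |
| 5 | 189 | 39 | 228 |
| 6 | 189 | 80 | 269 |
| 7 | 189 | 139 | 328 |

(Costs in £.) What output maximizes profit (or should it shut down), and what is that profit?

Tabulate TR − TC: q=0: -189; q=1: -194; q=2: -195; q=3: -193; q=4: -197; q=5: -213; q=6: -251; q=7: -307.
Profit is highest at q = 0. Equivalently, the lowest AVC in the table is 13/3 ≈ £4.33 at q = 3, and P = £3 falls below it — price never covers variable cost, so the firm shuts down and loses only its fixed cost.

q = 0 (shut down); profit = -£189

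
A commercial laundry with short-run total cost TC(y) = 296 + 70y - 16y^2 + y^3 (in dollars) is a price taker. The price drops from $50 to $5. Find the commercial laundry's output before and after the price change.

AVC = 70 - 16y + y^2, minimized at y = 8 where min AVC = $6. MC = 70 - 32y + 3y^2.
At P = $50 ≥ min AVC, set P = MC on the rising branch: y = 10.
At P = $5 < min AVC = $6, price no longer covers variable cost at any output, so the firm shuts down: y = 0.

Output falls from 10 to 0 (the firm shuts down)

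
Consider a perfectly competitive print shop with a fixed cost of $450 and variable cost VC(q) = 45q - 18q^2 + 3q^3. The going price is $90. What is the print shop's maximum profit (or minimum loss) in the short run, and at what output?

Profit = -$150 at q = 5

AVC = 45 - 18q + 3q^2 has its minimum $18 at q = 3; price $90 clears that bar, so the firm operates.
With MC = 45 - 36q + 9q^2, P = MC on the upward-sloping part at q* = 5.
TR = 90·5 = 450. TC = 450 + 150 = 600. Profit = 450 − 600 = -$150.
That loss of $150 beats the $450 the firm would lose by shutting down; producing recovers $300 of fixed cost.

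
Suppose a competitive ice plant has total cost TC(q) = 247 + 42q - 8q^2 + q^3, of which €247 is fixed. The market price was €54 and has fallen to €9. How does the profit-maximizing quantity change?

AVC = 42 - 8q + q^2, minimized at q = 4 where min AVC = €26. MC = 42 - 16q + 3q^2.
At P = €54 ≥ min AVC, set P = MC on the rising branch: q = 6.
At P = €9 < min AVC = €26, price no longer covers variable cost at any output, so the firm shuts down: q = 0.

Output falls from 6 to 0 (the firm shuts down)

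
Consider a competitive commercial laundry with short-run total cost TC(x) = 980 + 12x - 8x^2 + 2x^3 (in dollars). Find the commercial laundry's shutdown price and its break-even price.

AVC = 12 - 8x + 2x^2; minimized at x = 2, giving min AVC = $4. That is the shutdown price.
ATC = 980/x + 12 - 8x + 2x^2. Setting dATC/dx = −980/x^2 − 8 + 4x = 0 gives x = 7 (since 4·7^3 − 8·7^2 = 980).
min ATC = 980/7 + 12 − 8·7 + 2·7^2 = $194. That is the break-even price.
Between these two prices the firm operates at a loss; above $194 it earns a profit.

Shutdown price = $4; break-even price = $194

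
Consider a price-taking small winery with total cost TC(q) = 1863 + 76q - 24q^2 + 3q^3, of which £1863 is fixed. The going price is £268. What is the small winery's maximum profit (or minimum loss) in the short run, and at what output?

AVC = 76 - 24q + 3q^2 has its minimum £28 at q = 4; price £268 clears that bar, so the firm operates.
MC = 76 - 48q + 9q^2. Setting P = MC and taking the root on the rising branch gives q* = 8.
TR = 268·8 = 2144. TC = 1863 + 608 = 2471. Profit = 2144 − 2471 = -£327.
Shutting down would mean losing the fixed cost of £1863, so operating at a loss of £327 is better by £1536.

Profit = -£327 at q = 8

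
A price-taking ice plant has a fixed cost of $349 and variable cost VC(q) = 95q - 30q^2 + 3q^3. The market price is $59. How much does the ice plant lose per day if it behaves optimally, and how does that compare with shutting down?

AVC = 95 - 30q + 3q^2 has its minimum $20 at q = 5; price $59 clears that bar, so the firm operates.
With MC = 95 - 60q + 9q^2, P = MC on the upward-sloping part at q* = 6.
TR = 59·6 = 354. TC = 349 + 138 = 487. Profit = 354 − 487 = -$133.
By producing, the firm covers all variable cost plus $216 of fixed cost; shutting down would lose the full $349.

Profit = -$133 at q = 6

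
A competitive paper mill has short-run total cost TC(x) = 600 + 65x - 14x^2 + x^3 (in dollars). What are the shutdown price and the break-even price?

Shutdown price = $16; break-even price = $85

AVC = 65 - 14x + x^2; minimized at x = 7, giving min AVC = $16. That is the shutdown price.
ATC = 600/x + 65 - 14x + x^2. Setting dATC/dx = −600/x^2 − 14 + 2x = 0 gives x = 10 (since 2·10^3 − 14·10^2 = 600).
min ATC = 600/10 + 65 − 14·10 + 10^2 = $85. That is the break-even price.
For $16 ≤ P < $85 the firm produces at a loss; below $16 it shuts down.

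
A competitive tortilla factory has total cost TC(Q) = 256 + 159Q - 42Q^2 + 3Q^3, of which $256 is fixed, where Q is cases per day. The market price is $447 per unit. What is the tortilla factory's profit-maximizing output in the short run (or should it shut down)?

Strip out fixed cost: VC = 159Q - 42Q^2 + 3Q^3. Then AVC = 159 - 42Q + 3Q^2 and MC = 159 - 84Q + 9Q^2.
The AVC parabola has its vertex at Q = 42/6 = 7, where AVC = 159 - 42·7 + 3·7^2 = $12.
Because $447 ≥ $12, revenue can cover variable cost; the firm operates.
P = MC gives -288 - 84Q + 9Q^2 = 0, with roots -8/3 and 12. Take the larger (rising MC): Q* = 12.
Check: AVC at Q = 12 is $87 ≤ P, so revenue covers variable cost.
Profit = P·Q − TC = 447·12 − 1300 = $4064.

Produce at Q = 12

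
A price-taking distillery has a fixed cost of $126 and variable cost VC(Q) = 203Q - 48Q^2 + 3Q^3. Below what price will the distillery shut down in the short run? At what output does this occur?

The shutdown price is the minimum of AVC. VC = 203Q - 48Q^2 + 3Q^3, so AVC = 203 - 48Q + 3Q^2.
dAVC/dQ = -48 + 6Q = 0 gives Q = 8. min AVC = 203 - 48·8 + 3·8^2 = 11.
The firm shuts down for any P below $11.

$11 per unit, at Q = 8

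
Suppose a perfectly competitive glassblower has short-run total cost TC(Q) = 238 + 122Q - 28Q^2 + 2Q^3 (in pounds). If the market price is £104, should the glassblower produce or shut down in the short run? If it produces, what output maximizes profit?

Produce at Q = 9

Variable cost is VC = 122Q - 28Q^2 + 2Q^3, so AVC = VC/Q = 122 - 28Q + 2Q^2 and MC = dTC/dQ = 122 - 56Q + 6Q^2.
AVC is minimized where dAVC/dQ = -28 + 4Q = 0, at Q = 7; min AVC = 122 - 28·7 + 2·7^2 = £24.
Since P = £104 ≥ min AVC = £24, price covers variable cost and the firm should produce.
Set P = MC: 104 = 122 - 56Q + 6Q^2 → 18 - 56Q + 6Q^2 = 0. The roots are Q = 1/3 and Q = 9; the profit-maximizing output is on the rising part of MC, so Q* = 9.
Check: AVC at Q = 9 is £32 ≤ P, so revenue covers variable cost.
Profit = P·Q − TC = 104·9 − 526 = £410.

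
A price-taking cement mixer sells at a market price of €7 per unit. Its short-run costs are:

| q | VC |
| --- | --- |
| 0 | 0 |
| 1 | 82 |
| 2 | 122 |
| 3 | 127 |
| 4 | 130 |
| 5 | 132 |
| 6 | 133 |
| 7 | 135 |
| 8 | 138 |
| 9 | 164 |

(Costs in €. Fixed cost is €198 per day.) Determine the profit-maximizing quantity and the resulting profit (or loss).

q = 0 (shut down); profit = -€198

Compute π = P·q − TC at each output: q=0: -198; q=1: -273; q=2: -306; q=3: -304; q=4: -300; q=5: -295; q=6: -289; q=7: -284; q=8: -280; q=9: -299.
Profit is highest at q = 0. Equivalently, the lowest AVC in the table is 138/8 ≈ €17.25 at q = 8, and P = €7 falls below it — price never covers variable cost, so the firm shuts down and loses only its fixed cost.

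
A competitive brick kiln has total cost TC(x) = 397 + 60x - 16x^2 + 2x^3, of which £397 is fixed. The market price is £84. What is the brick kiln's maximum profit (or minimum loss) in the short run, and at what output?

AVC = 60 - 16x + 2x^2; min AVC = £28 at x = 4. Since P = £84 ≥ min AVC, the firm produces.
With MC = 60 - 32x + 6x^2, P = MC on the upward-sloping part at x* = 6.
TR = 84·6 = 504. TC = 397 + 216 = 613. Profit = 504 − 613 = -£109.
That loss of £109 beats the £397 the firm would lose by shutting down; producing recovers £288 of fixed cost.

Profit = -£109 at x = 6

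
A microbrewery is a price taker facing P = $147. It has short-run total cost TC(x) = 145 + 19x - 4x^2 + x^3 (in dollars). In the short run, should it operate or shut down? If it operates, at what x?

Produce at x = 8

Strip out fixed cost: VC = 19x - 4x^2 + x^3. Then AVC = 19 - 4x + x^2 and MC = 19 - 8x + 3x^2.
AVC hits its minimum where MC = AVC, at x = 2, giving min AVC = 19 - 4·2 + 2^2 = $15.
P = $147 exceeds min AVC = $15, so the firm stays open.
Set P = MC: 147 = 19 - 8x + 3x^2 → -128 - 8x + 3x^2 = 0. The roots are x = -16/3 and x = 8; the profit-maximizing output is on the rising part of MC, so x* = 8.
Check: AVC at x = 8 is $51 ≤ P, so revenue covers variable cost.
Profit = P·x − TC = 147·8 − 553 = $623.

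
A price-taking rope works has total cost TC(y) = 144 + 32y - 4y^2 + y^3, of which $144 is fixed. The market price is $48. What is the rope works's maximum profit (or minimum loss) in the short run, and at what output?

AVC = 32 - 4y + y^2 has its minimum $28 at y = 2; price $48 clears that bar, so the firm operates.
With MC = 32 - 8y + 3y^2, P = MC on the upward-sloping part at y* = 4.
TR = 48·4 = 192. TC = 144 + 128 = 272. Profit = 192 − 272 = -$80.
Shutting down would mean losing the fixed cost of $144, so operating at a loss of $80 is better by $64.

Profit = -$80 at y = 4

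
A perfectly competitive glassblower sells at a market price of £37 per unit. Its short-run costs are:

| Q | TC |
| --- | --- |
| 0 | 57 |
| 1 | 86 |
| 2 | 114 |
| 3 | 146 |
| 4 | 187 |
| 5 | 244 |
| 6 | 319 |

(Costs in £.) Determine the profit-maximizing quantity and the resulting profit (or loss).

Q = 3; profit = -£35

Compute π = P·Q − TC at each output: Q=0: -57; Q=1: -49; Q=2: -40; Q=3: -35; Q=4: -39; Q=5: -59; Q=6: -97.
Profit is maximized at Q = 3. AVC there is 89/3 = £29.67 ≤ P, so producing beats shutting down (which would give -£57).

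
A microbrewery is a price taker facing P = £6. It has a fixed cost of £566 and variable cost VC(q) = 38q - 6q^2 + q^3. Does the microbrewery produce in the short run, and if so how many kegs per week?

Strip out fixed cost: VC = 38q - 6q^2 + q^3. Then AVC = 38 - 6q + q^2 and MC = 38 - 12q + 3q^2.
AVC is minimized where dAVC/dq = -6 + 2q = 0, at q = 3; min AVC = 38 - 6·3 + 3^2 = £29.
Since P = £6 < min AVC = £29, price fails to cover variable cost at any output.
Shutting down limits the loss to fixed cost, £566.

Shut down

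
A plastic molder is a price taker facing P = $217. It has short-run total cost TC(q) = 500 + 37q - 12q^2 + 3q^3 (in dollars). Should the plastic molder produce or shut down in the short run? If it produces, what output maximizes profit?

Variable cost is VC = 37q - 12q^2 + 3q^3, so AVC = VC/q = 37 - 12q + 3q^2 and MC = dTC/dq = 37 - 24q + 9q^2.
AVC hits its minimum where MC = AVC, at q = 2, giving min AVC = 37 - 12·2 + 3·2^2 = $25.
Since P = $217 ≥ min AVC = $25, price covers variable cost and the firm should produce.
Set P = MC: 217 = 37 - 24q + 9q^2 → -180 - 24q + 9q^2 = 0. The roots are q = -10/3 and q = 6; the profit-maximizing output is on the rising part of MC, so q* = 6.
Check: AVC at q = 6 is $73 ≤ P, so revenue covers variable cost.
Profit = P·q − TC = 217·6 − 938 = $364.

Produce at q = 6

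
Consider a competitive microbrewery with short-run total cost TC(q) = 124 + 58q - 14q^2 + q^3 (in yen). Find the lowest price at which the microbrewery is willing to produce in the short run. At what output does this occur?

¥9 per unit, at q = 7

Short-run supply begins at min AVC. From VC = 58q - 14q^2 + q^3, AVC = 58 - 14q + q^2.
dAVC/dq = -14 + 2q = 0 gives q = 7. min AVC = 58 - 14·7 + 7^2 = 9.
The firm shuts down for any P below ¥9.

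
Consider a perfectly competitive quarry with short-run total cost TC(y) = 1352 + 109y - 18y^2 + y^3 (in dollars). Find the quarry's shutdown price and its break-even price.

Shutdown price = $28; break-even price = $148

AVC = 109 - 18y + y^2; minimized at y = 9, giving min AVC = $28. That is the shutdown price.
ATC = 1352/y + 109 - 18y + y^2. Setting dATC/dy = −1352/y^2 − 18 + 2y = 0 gives y = 13 (since 2·13^3 − 18·13^2 = 1352).
min ATC = 1352/13 + 109 − 18·13 + 13^2 = $148. That is the break-even price.
For $28 ≤ P < $148 the firm produces at a loss; below $28 it shuts down.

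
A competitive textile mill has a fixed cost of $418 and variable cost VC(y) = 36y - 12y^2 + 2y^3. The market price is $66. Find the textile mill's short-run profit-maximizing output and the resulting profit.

Profit = -$218 at y = 5

AVC = 36 - 12y + 2y^2; min AVC = $18 at y = 3. Since P = $66 ≥ min AVC, the firm produces.
With MC = 36 - 24y + 6y^2, P = MC on the upward-sloping part at y* = 5.
TR = 66·5 = 330. TC = 418 + 130 = 548. Profit = 330 − 548 = -$218.
Shutting down would mean losing the fixed cost of $418, so operating at a loss of $218 is better by $200.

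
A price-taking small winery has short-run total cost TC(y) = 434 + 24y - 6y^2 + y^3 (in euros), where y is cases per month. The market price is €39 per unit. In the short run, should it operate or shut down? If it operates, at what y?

Produce at y = 5

Variable cost is VC = 24y - 6y^2 + y^3, so AVC = VC/y = 24 - 6y + y^2 and MC = dTC/dy = 24 - 12y + 3y^2.
The AVC parabola has its vertex at y = 6/2 = 3, where AVC = 24 - 6·3 + 3^2 = €15.
Because €39 ≥ €15, revenue can cover variable cost; the firm operates.
P = MC gives -15 - 12y + 3y^2 = 0, with roots -1 and 5. Take the larger (rising MC): y* = 5.
Check: AVC at y = 5 is €19 ≤ P, so revenue covers variable cost.
Profit = P·y − TC = 39·5 − 529 = -€334, a loss, but smaller than the €434 fixed cost the firm would lose by shutting down.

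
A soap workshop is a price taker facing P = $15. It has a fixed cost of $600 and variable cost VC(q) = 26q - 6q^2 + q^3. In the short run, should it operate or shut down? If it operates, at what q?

Shut down

From TC, MC = TC'(q) = 26 - 12q + 3q^2 and AVC = VC/q = 26 - 6q + q^2.
AVC is minimized where dAVC/dq = -6 + 2q = 0, at q = 3; min AVC = 26 - 6·3 + 3^2 = $17.
P = $15 lies below min AVC = $17; no output level covers variable cost.
Shutting down limits the loss to fixed cost, $600.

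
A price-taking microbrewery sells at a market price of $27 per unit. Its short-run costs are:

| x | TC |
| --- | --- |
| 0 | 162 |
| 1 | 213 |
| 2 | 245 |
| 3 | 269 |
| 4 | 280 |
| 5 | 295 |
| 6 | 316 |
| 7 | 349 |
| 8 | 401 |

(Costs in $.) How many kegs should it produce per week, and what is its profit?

Profit at each row (π = 27x − TC): x=0: -162; x=1: -186; x=2: -191; x=3: -188; x=4: -172; x=5: -160; x=6: -154; x=7: -160; x=8: -185.
Profit is maximized at x = 6. AVC there is 154/6 = $25.67 ≤ P, so producing beats shutting down (which would give -$162).

x = 6; profit = -$154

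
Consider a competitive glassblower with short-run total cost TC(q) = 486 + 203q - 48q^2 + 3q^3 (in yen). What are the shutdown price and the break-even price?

Shutdown price = ¥11; break-even price = ¥68

Shutdown price = min AVC. AVC = 203 - 48q + 3q^2, with vertex at q = 8 and minimum ¥11.
ATC = 486/q + 203 - 48q + 3q^2. Setting dATC/dq = −486/q^2 − 48 + 6q = 0 gives q = 9 (since 6·9^3 − 48·9^2 = 486).
min ATC = 486/9 + 203 − 48·9 + 3·9^2 = ¥68. That is the break-even price.
Between these two prices the firm operates at a loss; above ¥68 it earns a profit.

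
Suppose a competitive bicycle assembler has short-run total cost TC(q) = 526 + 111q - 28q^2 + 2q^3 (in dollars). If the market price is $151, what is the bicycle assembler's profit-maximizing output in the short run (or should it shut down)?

From TC, MC = TC'(q) = 111 - 56q + 6q^2 and AVC = VC/q = 111 - 28q + 2q^2.
AVC hits its minimum where MC = AVC, at q = 7, giving min AVC = 111 - 28·7 + 2·7^2 = $13.
Since P = $151 ≥ min AVC = $13, price covers variable cost and the firm should produce.
Solving P = MC: -40 - 56q + 6q^2 = 0 ⇒ q = -2/3 or 10. On the upward-sloping branch, q* = 10.
Check: AVC at q = 10 is $31 ≤ P, so revenue covers variable cost.
Profit = P·q − TC = 151·10 − 836 = $674.

Produce at q = 10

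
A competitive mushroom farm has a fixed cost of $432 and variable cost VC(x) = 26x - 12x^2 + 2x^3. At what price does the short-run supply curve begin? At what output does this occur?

Short-run supply begins at min AVC. From VC = 26x - 12x^2 + 2x^3, AVC = 26 - 12x + 2x^2.
dAVC/dx = -12 + 4x = 0 gives x = 3. min AVC = 26 - 12·3 + 2·3^2 = 8.
The firm shuts down for any P below $8.

$8 per unit, at x = 3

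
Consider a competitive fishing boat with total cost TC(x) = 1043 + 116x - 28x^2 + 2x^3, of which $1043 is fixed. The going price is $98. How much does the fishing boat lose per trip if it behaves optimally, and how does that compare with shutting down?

Profit = -$395 at x = 9

AVC = 116 - 28x + 2x^2; min AVC = $18 at x = 7. Since P = $98 ≥ min AVC, the firm produces.
With MC = 116 - 56x + 6x^2, P = MC on the upward-sloping part at x* = 9.
TR = 98·9 = 882. TC = 1043 + 234 = 1277. Profit = 882 − 1277 = -$395.
By producing, the firm covers all variable cost plus $648 of fixed cost; shutting down would lose the full $1043.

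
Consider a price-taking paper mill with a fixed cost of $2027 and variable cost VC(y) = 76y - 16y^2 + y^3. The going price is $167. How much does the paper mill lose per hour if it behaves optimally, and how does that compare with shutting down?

Profit = -$337 at y = 13

AVC = 76 - 16y + y^2 has its minimum $12 at y = 8; price $167 clears that bar, so the firm operates.
With MC = 76 - 32y + 3y^2, P = MC on the upward-sloping part at y* = 13.
TR = 167·13 = 2171. TC = 2027 + 481 = 2508. Profit = 2171 − 2508 = -$337.
That loss of $337 beats the $2027 the firm would lose by shutting down; producing recovers $1690 of fixed cost.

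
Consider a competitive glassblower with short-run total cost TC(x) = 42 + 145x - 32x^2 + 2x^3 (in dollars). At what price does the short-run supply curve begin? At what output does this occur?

$17 per unit, at x = 8

The shutdown price is the minimum of AVC. VC = 145x - 32x^2 + 2x^3, so AVC = 145 - 32x + 2x^2.
dAVC/dx = -32 + 4x = 0 gives x = 8. min AVC = 145 - 32·8 + 2·8^2 = 17.
So the shutdown price is $17.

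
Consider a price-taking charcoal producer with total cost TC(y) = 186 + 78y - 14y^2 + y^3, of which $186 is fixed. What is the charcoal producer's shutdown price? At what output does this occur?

$29 per unit, at y = 7

The shutdown price is the minimum of AVC. VC = 78y - 14y^2 + y^3, so AVC = 78 - 14y + y^2.
dAVC/dy = -14 + 2y = 0 gives y = 7. min AVC = 78 - 14·7 + 7^2 = 29.
The firm shuts down for any P below $29.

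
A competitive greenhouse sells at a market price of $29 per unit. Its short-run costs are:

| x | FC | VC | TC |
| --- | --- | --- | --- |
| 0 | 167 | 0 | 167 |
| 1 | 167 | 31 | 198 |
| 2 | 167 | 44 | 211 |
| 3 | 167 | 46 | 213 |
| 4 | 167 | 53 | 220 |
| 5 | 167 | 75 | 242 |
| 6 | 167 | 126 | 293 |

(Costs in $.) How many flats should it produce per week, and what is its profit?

x = 5; profit = -$97

Profit at each row (π = 29x − TC): x=0: -167; x=1: -169; x=2: -153; x=3: -126; x=4: -104; x=5: -97; x=6: -119.
Profit is maximized at x = 5. AVC there is 75/5 = $15 ≤ P, so producing beats shutting down (which would give -$167).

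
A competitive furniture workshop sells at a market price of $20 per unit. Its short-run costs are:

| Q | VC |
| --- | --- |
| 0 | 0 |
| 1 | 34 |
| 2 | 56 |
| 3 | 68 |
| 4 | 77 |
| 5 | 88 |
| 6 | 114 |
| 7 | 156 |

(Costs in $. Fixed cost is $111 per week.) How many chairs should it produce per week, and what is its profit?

Q = 5; profit = -$99

Tabulate TR − TC: Q=0: -111; Q=1: -125; Q=2: -127; Q=3: -119; Q=4: -108; Q=5: -99; Q=6: -105; Q=7: -127.
Profit is maximized at Q = 5. AVC there is 88/5 = $17.60 ≤ P, so producing beats shutting down (which would give -$111).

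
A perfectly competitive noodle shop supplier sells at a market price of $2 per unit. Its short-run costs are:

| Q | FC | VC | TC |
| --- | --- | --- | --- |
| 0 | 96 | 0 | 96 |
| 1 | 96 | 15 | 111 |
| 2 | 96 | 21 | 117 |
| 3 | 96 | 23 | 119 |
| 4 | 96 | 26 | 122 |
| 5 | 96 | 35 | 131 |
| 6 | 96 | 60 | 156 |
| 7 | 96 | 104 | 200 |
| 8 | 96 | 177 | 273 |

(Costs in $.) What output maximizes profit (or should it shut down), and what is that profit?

Q = 0 (shut down); profit = -$96

Profit at each row (π = 2Q − TC): Q=0: -96; Q=1: -109; Q=2: -113; Q=3: -113; Q=4: -114; Q=5: -121; Q=6: -144; Q=7: -186; Q=8: -257.
Profit is highest at Q = 0. Equivalently, the lowest AVC in the table is 26/4 ≈ $6.50 at Q = 4, and P = $2 falls below it — price never covers variable cost, so the firm shuts down and loses only its fixed cost.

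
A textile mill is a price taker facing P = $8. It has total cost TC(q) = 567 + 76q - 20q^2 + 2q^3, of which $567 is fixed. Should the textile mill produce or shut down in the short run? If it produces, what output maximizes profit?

Shut down

Variable cost is VC = 76q - 20q^2 + 2q^3, so AVC = VC/q = 76 - 20q + 2q^2 and MC = dTC/dq = 76 - 40q + 6q^2.
AVC hits its minimum where MC = AVC, at q = 5, giving min AVC = 76 - 20·5 + 2·5^2 = $26.
P = $8 lies below min AVC = $26; no output level covers variable cost.
The firm minimizes its loss by shutting down and losing only its fixed cost of $567.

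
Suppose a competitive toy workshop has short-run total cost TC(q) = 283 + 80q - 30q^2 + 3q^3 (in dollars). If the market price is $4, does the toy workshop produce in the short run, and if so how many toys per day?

Shut down

Strip out fixed cost: VC = 80q - 30q^2 + 3q^3. Then AVC = 80 - 30q + 3q^2 and MC = 80 - 60q + 9q^2.
The AVC parabola has its vertex at q = 30/6 = 5, where AVC = 80 - 30·5 + 3·5^2 = $5.
Since P = $4 < min AVC = $5, price fails to cover variable cost at any output.
The firm minimizes its loss by shutting down and losing only its fixed cost of $283.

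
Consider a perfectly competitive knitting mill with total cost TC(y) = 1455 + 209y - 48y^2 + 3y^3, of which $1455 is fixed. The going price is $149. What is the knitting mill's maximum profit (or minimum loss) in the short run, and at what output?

AVC = 209 - 48y + 3y^2 has its minimum $17 at y = 8; price $149 clears that bar, so the firm operates.
With MC = 209 - 96y + 9y^2, P = MC on the upward-sloping part at y* = 10.
TR = 149·10 = 1490. TC = 1455 + 290 = 1745. Profit = 1490 − 1745 = -$255.
By producing, the firm covers all variable cost plus $1200 of fixed cost; shutting down would lose the full $1455.

Profit = -$255 at y = 10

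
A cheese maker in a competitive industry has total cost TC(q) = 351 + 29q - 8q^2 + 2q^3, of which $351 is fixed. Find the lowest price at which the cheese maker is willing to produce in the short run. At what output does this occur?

$21 per unit, at q = 2

The shutdown price is the minimum of AVC. VC = 29q - 8q^2 + 2q^3, so AVC = 29 - 8q + 2q^2.
At the minimum of AVC, MC = AVC. MC = 29 - 16q + 6q^2; setting MC = AVC gives 4q^2 - 8q = 0, so q = 2. min AVC = 21.
The firm shuts down for any P below $21.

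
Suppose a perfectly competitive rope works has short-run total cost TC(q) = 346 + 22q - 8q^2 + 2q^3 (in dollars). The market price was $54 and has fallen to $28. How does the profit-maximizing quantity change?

Output falls from 4 to 3

MC = 22 - 16q + 6q^2; the shutdown threshold is min AVC = $14 (at q = 2).
With P = $54 above the shutdown price, P = MC gives q = 4.
At P = $28 ≥ min AVC, set P = MC: q = 3. The firm stays open but cuts output.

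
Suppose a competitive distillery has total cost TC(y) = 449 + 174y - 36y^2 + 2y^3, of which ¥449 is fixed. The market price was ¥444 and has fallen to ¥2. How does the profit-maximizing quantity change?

MC = 174 - 72y + 6y^2; the shutdown threshold is min AVC = ¥12 (at y = 9).
With P = ¥444 above the shutdown price, P = MC gives y = 15.
At P = ¥2 < min AVC = ¥12, price no longer covers variable cost at any output, so the firm shuts down: y = 0.

Output falls from 15 to 0 (the firm shuts down)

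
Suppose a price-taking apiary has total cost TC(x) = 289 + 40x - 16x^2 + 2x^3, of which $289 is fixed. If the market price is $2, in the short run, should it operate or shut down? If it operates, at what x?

Strip out fixed cost: VC = 40x - 16x^2 + 2x^3. Then AVC = 40 - 16x + 2x^2 and MC = 40 - 32x + 6x^2.
AVC is minimized where dAVC/dx = -16 + 4x = 0, at x = 4; min AVC = 40 - 16·4 + 2·4^2 = $8.
With P < min AVC ($2 < $8), every unit sold adds to the loss.
Best response: produce nothing and absorb the $289 fixed cost.

Shut down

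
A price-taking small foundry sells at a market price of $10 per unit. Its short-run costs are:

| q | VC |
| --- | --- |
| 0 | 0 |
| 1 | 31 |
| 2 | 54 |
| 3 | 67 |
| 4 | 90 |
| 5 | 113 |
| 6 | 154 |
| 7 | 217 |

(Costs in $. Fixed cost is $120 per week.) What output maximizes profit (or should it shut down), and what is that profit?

Tabulate TR − TC: q=0: -120; q=1: -141; q=2: -154; q=3: -157; q=4: -170; q=5: -183; q=6: -214; q=7: -267.
Profit is highest at q = 0. Equivalently, the lowest AVC in the table is 67/3 ≈ $22.33 at q = 3, and P = $10 falls below it — price never covers variable cost, so the firm shuts down and loses only its fixed cost.

q = 0 (shut down); profit = -$120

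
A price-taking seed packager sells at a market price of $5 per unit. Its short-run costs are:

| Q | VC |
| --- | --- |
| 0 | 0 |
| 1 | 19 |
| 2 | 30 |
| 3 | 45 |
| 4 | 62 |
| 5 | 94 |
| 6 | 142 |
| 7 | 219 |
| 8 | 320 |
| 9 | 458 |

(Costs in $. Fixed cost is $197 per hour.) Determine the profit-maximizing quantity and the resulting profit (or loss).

Compute π = P·Q − TC at each output: Q=0: -197; Q=1: -211; Q=2: -217; Q=3: -227; Q=4: -239; Q=5: -266; Q=6: -309; Q=7: -381; Q=8: -477; Q=9: -610.
Profit is highest at Q = 0. Equivalently, the lowest AVC in the table is 30/2 ≈ $15 at Q = 2, and P = $5 falls below it — price never covers variable cost, so the firm shuts down and loses only its fixed cost.

Q = 0 (shut down); profit = -$197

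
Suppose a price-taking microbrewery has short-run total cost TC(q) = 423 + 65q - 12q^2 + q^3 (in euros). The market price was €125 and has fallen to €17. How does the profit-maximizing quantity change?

Output falls from 10 to 0 (the firm shuts down)

MC = 65 - 24q + 3q^2; the shutdown threshold is min AVC = €29 (at q = 6).
With P = €125 above the shutdown price, P = MC gives q = 10.
At P = €17 < min AVC = €29, price no longer covers variable cost at any output, so the firm shuts down: q = 0.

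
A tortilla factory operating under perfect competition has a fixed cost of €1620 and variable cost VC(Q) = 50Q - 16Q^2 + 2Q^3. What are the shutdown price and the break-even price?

Shutdown price = min AVC. AVC = 50 - 16Q + 2Q^2, with vertex at Q = 4 and minimum €18.
ATC = 1620/Q + 50 - 16Q + 2Q^2. Setting dATC/dQ = −1620/Q^2 − 16 + 4Q = 0 gives Q = 9 (since 4·9^3 − 16·9^2 = 1620).
min ATC = 1620/9 + 50 − 16·9 + 2·9^2 = €248. That is the break-even price.
Between these two prices the firm operates at a loss; above €248 it earns a profit.

Shutdown price = €18; break-even price = €248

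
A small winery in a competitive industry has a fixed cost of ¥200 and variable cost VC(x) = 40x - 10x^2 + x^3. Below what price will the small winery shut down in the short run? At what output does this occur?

¥15 per unit, at x = 5

Short-run supply begins at min AVC. From VC = 40x - 10x^2 + x^3, AVC = 40 - 10x + x^2.
dAVC/dx = -10 + 2x = 0 gives x = 5. min AVC = 40 - 10·5 + 5^2 = 15.
The firm shuts down for any P below ¥15.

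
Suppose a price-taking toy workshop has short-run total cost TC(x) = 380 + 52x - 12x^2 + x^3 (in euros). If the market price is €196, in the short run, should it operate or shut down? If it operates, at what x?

Produce at x = 12

Variable cost is VC = 52x - 12x^2 + x^3, so AVC = VC/x = 52 - 12x + x^2 and MC = dTC/dx = 52 - 24x + 3x^2.
The AVC parabola has its vertex at x = 12/2 = 6, where AVC = 52 - 12·6 + 6^2 = €16.
Since P = €196 ≥ min AVC = €16, price covers variable cost and the firm should produce.
P = MC gives -144 - 24x + 3x^2 = 0, with roots -4 and 12. Take the larger (rising MC): x* = 12.
Check: AVC at x = 12 is €52 ≤ P, so revenue covers variable cost.
Profit = P·x − TC = 196·12 − 1004 = €1348.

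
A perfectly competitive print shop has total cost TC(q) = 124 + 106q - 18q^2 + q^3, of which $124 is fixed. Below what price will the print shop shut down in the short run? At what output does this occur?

The firm shuts down when price falls below the minimum of average variable cost. AVC = VC/q = 106 - 18q + q^2.
dAVC/dq = -18 + 2q = 0 gives q = 9. min AVC = 106 - 18·9 + 9^2 = 25.
So the shutdown price is $25.

$25 per unit, at q = 9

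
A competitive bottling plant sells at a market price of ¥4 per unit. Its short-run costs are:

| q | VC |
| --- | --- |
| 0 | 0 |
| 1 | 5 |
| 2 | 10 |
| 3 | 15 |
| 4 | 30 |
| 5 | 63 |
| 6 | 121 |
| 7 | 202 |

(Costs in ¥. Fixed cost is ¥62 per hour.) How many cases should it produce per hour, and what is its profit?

q = 0 (shut down); profit = -¥62

Tabulate TR − TC: q=0: -62; q=1: -63; q=2: -64; q=3: -65; q=4: -76; q=5: -105; q=6: -159; q=7: -236.
Profit is highest at q = 0. Equivalently, the lowest AVC in the table is 5/1 ≈ ¥5 at q = 1, and P = ¥4 falls below it — price never covers variable cost, so the firm shuts down and loses only its fixed cost.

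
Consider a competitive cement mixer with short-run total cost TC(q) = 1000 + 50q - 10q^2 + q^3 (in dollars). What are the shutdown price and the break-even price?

Shutdown price = $25; break-even price = $150

Shutdown price = min AVC. AVC = 50 - 10q + q^2, with vertex at q = 5 and minimum $25.
ATC = 1000/q + 50 - 10q + q^2. Setting dATC/dq = −1000/q^2 − 10 + 2q = 0 gives q = 10 (since 2·10^3 − 10·10^2 = 1000).
min ATC = 1000/10 + 50 − 10·10 + 10^2 = $150. That is the break-even price.
For $25 ≤ P < $150 the firm produces at a loss; below $25 it shuts down.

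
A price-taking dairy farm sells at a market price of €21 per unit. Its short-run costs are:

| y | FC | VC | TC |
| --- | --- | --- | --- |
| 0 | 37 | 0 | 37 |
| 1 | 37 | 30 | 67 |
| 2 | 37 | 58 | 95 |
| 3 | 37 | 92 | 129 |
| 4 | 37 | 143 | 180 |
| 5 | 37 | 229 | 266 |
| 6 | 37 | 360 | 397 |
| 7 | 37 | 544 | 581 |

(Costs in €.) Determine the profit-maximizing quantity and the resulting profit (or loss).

Tabulate TR − TC: y=0: -37; y=1: -46; y=2: -53; y=3: -66; y=4: -96; y=5: -161; y=6: -271; y=7: -434.
Profit is highest at y = 0. Equivalently, the lowest AVC in the table is 58/2 ≈ €29 at y = 2, and P = €21 falls below it — price never covers variable cost, so the firm shuts down and loses only its fixed cost.

y = 0 (shut down); profit = -€37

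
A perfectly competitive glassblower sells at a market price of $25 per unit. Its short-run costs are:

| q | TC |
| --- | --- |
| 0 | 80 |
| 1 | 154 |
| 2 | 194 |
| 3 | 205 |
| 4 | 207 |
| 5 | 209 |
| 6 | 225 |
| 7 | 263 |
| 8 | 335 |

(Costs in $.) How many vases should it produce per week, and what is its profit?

Profit at each row (π = 25q − TC): q=0: -80; q=1: -129; q=2: -144; q=3: -130; q=4: -107; q=5: -84; q=6: -75; q=7: -88; q=8: -135.
Profit is maximized at q = 6. AVC there is 145/6 = $24.17 ≤ P, so producing beats shutting down (which would give -$80).

q = 6; profit = -$75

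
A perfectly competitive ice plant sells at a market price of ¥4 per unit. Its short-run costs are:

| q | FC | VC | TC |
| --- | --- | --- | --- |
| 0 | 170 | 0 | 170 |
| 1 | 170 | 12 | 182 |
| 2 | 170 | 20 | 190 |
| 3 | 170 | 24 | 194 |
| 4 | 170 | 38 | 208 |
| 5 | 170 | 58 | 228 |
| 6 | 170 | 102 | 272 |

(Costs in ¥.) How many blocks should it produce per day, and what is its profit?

q = 0 (shut down); profit = -¥170

Tabulate TR − TC: q=0: -170; q=1: -178; q=2: -182; q=3: -182; q=4: -192; q=5: -208; q=6: -248.
Profit is highest at q = 0. Equivalently, the lowest AVC in the table is 24/3 ≈ ¥8 at q = 3, and P = ¥4 falls below it — price never covers variable cost, so the firm shuts down and loses only its fixed cost.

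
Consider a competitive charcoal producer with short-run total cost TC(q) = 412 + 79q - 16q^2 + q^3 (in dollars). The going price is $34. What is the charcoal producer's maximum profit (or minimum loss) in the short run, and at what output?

Profit = -$250 at q = 9

AVC = 79 - 16q + q^2; min AVC = $15 at q = 8. Since P = $34 ≥ min AVC, the firm produces.
MC = 79 - 32q + 3q^2. Setting P = MC and taking the root on the rising branch gives q* = 9.
TR = 34·9 = 306. TC = 412 + 144 = 556. Profit = 306 − 556 = -$250.
Shutting down would mean losing the fixed cost of $412, so operating at a loss of $250 is better by $162.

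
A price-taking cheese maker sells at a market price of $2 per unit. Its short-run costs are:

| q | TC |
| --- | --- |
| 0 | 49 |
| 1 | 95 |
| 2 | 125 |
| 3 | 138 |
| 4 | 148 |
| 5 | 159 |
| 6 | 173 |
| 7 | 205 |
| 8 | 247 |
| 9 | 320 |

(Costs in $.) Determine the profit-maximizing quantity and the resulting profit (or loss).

q = 0 (shut down); profit = -$49

Tabulate TR − TC: q=0: -49; q=1: -93; q=2: -121; q=3: -132; q=4: -140; q=5: -149; q=6: -161; q=7: -191; q=8: -231; q=9: -302.
Profit is highest at q = 0. Equivalently, the lowest AVC in the table is 124/6 ≈ $20.67 at q = 6, and P = $2 falls below it — price never covers variable cost, so the firm shuts down and loses only its fixed cost.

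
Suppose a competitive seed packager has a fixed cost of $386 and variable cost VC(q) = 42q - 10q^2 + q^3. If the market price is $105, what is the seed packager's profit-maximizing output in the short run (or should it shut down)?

Strip out fixed cost: VC = 42q - 10q^2 + q^3. Then AVC = 42 - 10q + q^2 and MC = 42 - 20q + 3q^2.
The AVC parabola has its vertex at q = 10/2 = 5, where AVC = 42 - 10·5 + 5^2 = $17.
P = $105 exceeds min AVC = $17, so the firm stays open.
Solving P = MC: -63 - 20q + 3q^2 = 0 ⇒ q = -7/3 or 9. On the upward-sloping branch, q* = 9.
Check: AVC at q = 9 is $33 ≤ P, so revenue covers variable cost.
Profit = P·q − TC = 105·9 − 683 = $262.

Produce at q = 9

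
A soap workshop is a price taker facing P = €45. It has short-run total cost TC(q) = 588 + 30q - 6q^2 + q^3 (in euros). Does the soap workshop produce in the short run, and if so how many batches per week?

Variable cost is VC = 30q - 6q^2 + q^3, so AVC = VC/q = 30 - 6q + q^2 and MC = dTC/dq = 30 - 12q + 3q^2.
The AVC parabola has its vertex at q = 6/2 = 3, where AVC = 30 - 6·3 + 3^2 = €21.
Since P = €45 ≥ min AVC = €21, price covers variable cost and the firm should produce.
P = MC gives -15 - 12q + 3q^2 = 0, with roots -1 and 5. Take the larger (rising MC): q* = 5.
Check: AVC at q = 5 is €25 ≤ P, so revenue covers variable cost.
Profit = P·q − TC = 45·5 − 713 = -€488, a loss, but smaller than the €588 fixed cost the firm would lose by shutting down.

Produce at q = 5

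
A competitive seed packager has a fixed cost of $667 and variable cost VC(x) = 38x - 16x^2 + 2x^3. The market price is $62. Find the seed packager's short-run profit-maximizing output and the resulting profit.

AVC = 38 - 16x + 2x^2 has its minimum $6 at x = 4; price $62 clears that bar, so the firm operates.
With MC = 38 - 32x + 6x^2, P = MC on the upward-sloping part at x* = 6.
TR = 62·6 = 372. TC = 667 + 84 = 751. Profit = 372 − 751 = -$379.
Shutting down would mean losing the fixed cost of $667, so operating at a loss of $379 is better by $288.

Profit = -$379 at x = 6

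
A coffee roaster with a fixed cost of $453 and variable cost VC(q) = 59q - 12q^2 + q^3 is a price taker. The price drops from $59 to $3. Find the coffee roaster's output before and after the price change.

MC = 59 - 24q + 3q^2; the shutdown threshold is min AVC = $23 (at q = 6).
At P = $59 ≥ min AVC, set P = MC on the rising branch: q = 8.
At P = $3 < min AVC = $23, price no longer covers variable cost at any output, so the firm shuts down: q = 0.

Output falls from 8 to 0 (the firm shuts down)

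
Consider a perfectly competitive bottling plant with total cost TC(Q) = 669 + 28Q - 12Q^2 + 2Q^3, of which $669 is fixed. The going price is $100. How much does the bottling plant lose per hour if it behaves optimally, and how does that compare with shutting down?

AVC = 28 - 12Q + 2Q^2; min AVC = $10 at Q = 3. Since P = $100 ≥ min AVC, the firm produces.
With MC = 28 - 24Q + 6Q^2, P = MC on the upward-sloping part at Q* = 6.
TR = 100·6 = 600. TC = 669 + 168 = 837. Profit = 600 − 837 = -$237.
That loss of $237 beats the $669 the firm would lose by shutting down; producing recovers $432 of fixed cost.

Profit = -$237 at Q = 6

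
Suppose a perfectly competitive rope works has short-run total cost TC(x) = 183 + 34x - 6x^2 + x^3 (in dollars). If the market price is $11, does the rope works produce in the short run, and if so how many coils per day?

Shut down

Variable cost is VC = 34x - 6x^2 + x^3, so AVC = VC/x = 34 - 6x + x^2 and MC = dTC/dx = 34 - 12x + 3x^2.
AVC hits its minimum where MC = AVC, at x = 3, giving min AVC = 34 - 6·3 + 3^2 = $25.
Since P = $11 < min AVC = $25, price fails to cover variable cost at any output.
Best response: produce nothing and absorb the $183 fixed cost.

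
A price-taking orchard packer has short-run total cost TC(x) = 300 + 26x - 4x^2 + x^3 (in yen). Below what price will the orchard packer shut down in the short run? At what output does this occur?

Short-run supply begins at min AVC. From VC = 26x - 4x^2 + x^3, AVC = 26 - 4x + x^2.
At the minimum of AVC, MC = AVC. MC = 26 - 8x + 3x^2; setting MC = AVC gives 2x^2 - 4x = 0, so x = 2. min AVC = 22.
For P < ¥22 the firm produces nothing.

¥22 per unit, at x = 2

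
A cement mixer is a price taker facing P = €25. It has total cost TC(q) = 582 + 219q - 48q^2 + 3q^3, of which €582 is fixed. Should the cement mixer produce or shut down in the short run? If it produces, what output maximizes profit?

Shut down

From TC, MC = TC'(q) = 219 - 96q + 9q^2 and AVC = VC/q = 219 - 48q + 3q^2.
The AVC parabola has its vertex at q = 48/6 = 8, where AVC = 219 - 48·8 + 3·8^2 = €27.
With P < min AVC (€25 < €27), every unit sold adds to the loss.
The firm minimizes its loss by shutting down and losing only its fixed cost of €582.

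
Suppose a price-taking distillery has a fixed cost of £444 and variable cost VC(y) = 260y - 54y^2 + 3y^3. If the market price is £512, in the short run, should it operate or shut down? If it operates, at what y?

Variable cost is VC = 260y - 54y^2 + 3y^3, so AVC = VC/y = 260 - 54y + 3y^2 and MC = dTC/dy = 260 - 108y + 9y^2.
AVC is minimized where dAVC/dy = -54 + 6y = 0, at y = 9; min AVC = 260 - 54·9 + 3·9^2 = £17.
Because £512 ≥ £17, revenue can cover variable cost; the firm operates.
P = MC gives -252 - 108y + 9y^2 = 0, with roots -2 and 14. Take the larger (rising MC): y* = 14.
Check: AVC at y = 14 is £92 ≤ P, so revenue covers variable cost.
Profit = P·y − TC = 512·14 − 1732 = £5436.

Produce at y = 14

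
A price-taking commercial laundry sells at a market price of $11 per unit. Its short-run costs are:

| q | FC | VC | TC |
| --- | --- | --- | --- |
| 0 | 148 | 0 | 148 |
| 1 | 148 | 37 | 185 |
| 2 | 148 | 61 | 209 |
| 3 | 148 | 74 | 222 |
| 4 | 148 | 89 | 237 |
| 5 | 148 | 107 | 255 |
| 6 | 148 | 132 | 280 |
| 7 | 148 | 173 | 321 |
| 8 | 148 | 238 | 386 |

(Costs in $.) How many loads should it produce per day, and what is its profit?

Tabulate TR − TC: q=0: -148; q=1: -174; q=2: -187; q=3: -189; q=4: -193; q=5: -200; q=6: -214; q=7: -244; q=8: -298.
Profit is highest at q = 0. Equivalently, the lowest AVC in the table is 107/5 ≈ $21.40 at q = 5, and P = $11 falls below it — price never covers variable cost, so the firm shuts down and loses only its fixed cost.

q = 0 (shut down); profit = -$148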